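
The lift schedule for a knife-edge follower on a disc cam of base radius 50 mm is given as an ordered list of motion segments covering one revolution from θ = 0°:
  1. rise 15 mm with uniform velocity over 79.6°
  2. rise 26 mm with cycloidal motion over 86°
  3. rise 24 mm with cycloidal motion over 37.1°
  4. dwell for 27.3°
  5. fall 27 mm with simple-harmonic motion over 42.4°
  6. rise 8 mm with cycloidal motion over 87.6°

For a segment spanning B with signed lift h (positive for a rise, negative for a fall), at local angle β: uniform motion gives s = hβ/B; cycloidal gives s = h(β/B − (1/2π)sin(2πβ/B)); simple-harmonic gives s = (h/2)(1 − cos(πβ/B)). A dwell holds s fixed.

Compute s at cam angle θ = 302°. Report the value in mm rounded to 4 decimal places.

seg 1 [0°–79.6°] uniform, h=15: full span → s += 15 → s = 15.0000
seg 2 [79.6°–165.6°] cycloidal, h=26: full span → s += 26 → s = 41.0000
seg 3 [165.6°–202.7°] cycloidal, h=24: full span → s += 24 → s = 65.0000
seg 4 [202.7°–230°] dwell: s stays 65.0000
seg 5 [230°–272.4°] simple-harmonic, h=-27: full span → s += -27 → s = 38.0000
seg 6 [272.4°–360°] cycloidal, h=8: θ=302° here. β=29.6, B=87.6. 8·(0.3379 − sin(2π·0.3379)/(2π)) = 1.6193 → s = 39.6193

39.6193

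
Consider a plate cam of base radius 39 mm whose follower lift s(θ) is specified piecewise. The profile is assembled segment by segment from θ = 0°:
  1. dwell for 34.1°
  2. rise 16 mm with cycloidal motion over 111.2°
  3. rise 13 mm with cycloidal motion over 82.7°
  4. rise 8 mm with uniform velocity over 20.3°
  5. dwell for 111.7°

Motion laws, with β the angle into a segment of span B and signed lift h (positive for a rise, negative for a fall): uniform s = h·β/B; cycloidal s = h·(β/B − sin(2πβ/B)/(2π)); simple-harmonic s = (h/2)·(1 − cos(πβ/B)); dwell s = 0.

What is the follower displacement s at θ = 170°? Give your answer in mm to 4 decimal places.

seg 1 [0°–34.1°] dwell: s stays 0.0000
seg 2 [34.1°–145.3°] cycloidal, h=16: full span → s += 16 → s = 16.0000
seg 3 [145.3°–228°] cycloidal, h=13: θ=170° here. β=24.7, B=82.7. 13·(0.2987 − sin(2π·0.2987)/(2π)) = 1.9097 → s = 17.9097

17.9097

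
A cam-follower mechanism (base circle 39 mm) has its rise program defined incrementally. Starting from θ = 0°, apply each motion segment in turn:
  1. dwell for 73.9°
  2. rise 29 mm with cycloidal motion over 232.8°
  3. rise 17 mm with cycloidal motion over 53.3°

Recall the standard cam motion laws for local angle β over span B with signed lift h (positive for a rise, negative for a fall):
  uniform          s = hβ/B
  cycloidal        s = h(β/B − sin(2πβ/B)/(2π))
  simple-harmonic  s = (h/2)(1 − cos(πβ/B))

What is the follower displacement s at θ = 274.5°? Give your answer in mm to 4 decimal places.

seg 1 [0°–73.9°] dwell: s stays 0.0000
seg 2 [73.9°–306.7°] cycloidal, h=29: θ=274.5° here. β=200.6, B=232.8. 29·(0.8617 − sin(2π·0.8617)/(2π)) = 28.5138 → s = 28.5138

28.5138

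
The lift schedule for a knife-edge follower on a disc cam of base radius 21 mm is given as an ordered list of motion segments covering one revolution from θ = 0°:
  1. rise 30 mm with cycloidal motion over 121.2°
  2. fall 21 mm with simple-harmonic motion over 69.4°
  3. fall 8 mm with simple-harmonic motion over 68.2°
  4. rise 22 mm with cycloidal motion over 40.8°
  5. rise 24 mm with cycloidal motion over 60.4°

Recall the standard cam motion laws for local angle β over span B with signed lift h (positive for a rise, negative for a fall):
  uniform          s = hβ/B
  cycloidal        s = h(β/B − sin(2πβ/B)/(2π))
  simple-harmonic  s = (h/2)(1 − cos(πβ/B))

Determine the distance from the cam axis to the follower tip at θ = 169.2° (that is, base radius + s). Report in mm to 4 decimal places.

seg 1 [0°–121.2°] cycloidal, h=30: full span → s += 30 → s = 30.0000
seg 2 [121.2°–190.6°] simple-harmonic, h=-21: θ=169.2° here. β=48, B=69.4. -21/2·(1 − cos(π·0.6916)) = -16.4466 → s = 13.5534
radial distance = base radius + s = 21 + 13.5534 = 34.5534

34.5534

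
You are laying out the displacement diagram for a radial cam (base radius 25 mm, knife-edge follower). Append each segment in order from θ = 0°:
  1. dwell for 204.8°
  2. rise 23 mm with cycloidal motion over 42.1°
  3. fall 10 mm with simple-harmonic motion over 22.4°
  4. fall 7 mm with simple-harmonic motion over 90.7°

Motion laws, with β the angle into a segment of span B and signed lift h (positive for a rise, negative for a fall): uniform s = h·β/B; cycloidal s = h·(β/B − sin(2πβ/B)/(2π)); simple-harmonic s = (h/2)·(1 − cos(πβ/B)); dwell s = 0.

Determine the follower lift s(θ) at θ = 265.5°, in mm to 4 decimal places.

seg 1 [0°–204.8°] dwell: s stays 0.0000
seg 2 [204.8°–246.9°] cycloidal, h=23: full span → s += 23 → s = 23.0000
seg 3 [246.9°–269.3°] simple-harmonic, h=-10: θ=265.5° here. β=18.6, B=22.4. -10/2·(1 − cos(π·0.8304)) = -9.3066 → s = 13.6934

13.6934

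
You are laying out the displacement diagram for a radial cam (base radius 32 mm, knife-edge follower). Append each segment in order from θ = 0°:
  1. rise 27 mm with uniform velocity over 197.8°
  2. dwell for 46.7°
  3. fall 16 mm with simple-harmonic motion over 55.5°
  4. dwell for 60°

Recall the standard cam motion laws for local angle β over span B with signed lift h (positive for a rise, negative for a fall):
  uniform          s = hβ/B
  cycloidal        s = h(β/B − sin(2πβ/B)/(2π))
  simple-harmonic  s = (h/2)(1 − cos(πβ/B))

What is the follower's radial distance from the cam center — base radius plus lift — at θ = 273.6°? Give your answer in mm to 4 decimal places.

seg 1 [0°–197.8°] uniform, h=27: full span → s += 27 → s = 27.0000
seg 2 [197.8°–244.5°] dwell: s stays 27.0000
seg 3 [244.5°–300°] simple-harmonic, h=-16: θ=273.6° here. β=29.1, B=55.5. -16/2·(1 − cos(π·0.5243)) = -8.6107 → s = 18.3893
radial distance = base radius + s = 32 + 18.3893 = 50.3893

50.3893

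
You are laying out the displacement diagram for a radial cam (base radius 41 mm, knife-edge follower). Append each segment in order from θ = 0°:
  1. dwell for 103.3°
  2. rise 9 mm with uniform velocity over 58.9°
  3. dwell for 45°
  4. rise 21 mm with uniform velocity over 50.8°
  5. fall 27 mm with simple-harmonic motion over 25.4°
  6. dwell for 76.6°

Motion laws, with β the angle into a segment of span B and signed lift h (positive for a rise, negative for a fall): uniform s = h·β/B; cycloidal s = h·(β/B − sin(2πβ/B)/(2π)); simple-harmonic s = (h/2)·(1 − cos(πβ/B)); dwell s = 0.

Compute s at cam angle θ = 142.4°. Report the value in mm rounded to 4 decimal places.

seg 1 [0°–103.3°] dwell: s stays 0.0000
seg 2 [103.3°–162.2°] uniform, h=9: θ=142.4° here. β=39.1, B=58.9. 9·39.1/58.9 = 5.9745 → s = 5.9745

5.9745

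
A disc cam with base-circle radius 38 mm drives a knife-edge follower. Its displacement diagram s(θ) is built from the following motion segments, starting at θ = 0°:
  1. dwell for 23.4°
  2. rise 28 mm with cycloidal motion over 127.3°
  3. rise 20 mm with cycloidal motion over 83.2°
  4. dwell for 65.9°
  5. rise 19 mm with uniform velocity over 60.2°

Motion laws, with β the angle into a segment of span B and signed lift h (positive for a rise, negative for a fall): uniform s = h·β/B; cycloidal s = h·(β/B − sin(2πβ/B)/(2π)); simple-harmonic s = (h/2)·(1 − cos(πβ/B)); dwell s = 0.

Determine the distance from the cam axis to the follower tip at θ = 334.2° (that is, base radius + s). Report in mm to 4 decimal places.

seg 1 [0°–23.4°] dwell: s stays 0.0000
seg 2 [23.4°–150.7°] cycloidal, h=28: full span → s += 28 → s = 28.0000
seg 3 [150.7°–233.9°] cycloidal, h=20: full span → s += 20 → s = 48.0000
seg 4 [233.9°–299.8°] dwell: s stays 48.0000
seg 5 [299.8°–360°] uniform, h=19: θ=334.2° here. β=34.4, B=60.2. 19·34.4/60.2 = 10.8571 → s = 58.8571
radial distance = base radius + s = 38 + 58.8571 = 96.8571

96.8571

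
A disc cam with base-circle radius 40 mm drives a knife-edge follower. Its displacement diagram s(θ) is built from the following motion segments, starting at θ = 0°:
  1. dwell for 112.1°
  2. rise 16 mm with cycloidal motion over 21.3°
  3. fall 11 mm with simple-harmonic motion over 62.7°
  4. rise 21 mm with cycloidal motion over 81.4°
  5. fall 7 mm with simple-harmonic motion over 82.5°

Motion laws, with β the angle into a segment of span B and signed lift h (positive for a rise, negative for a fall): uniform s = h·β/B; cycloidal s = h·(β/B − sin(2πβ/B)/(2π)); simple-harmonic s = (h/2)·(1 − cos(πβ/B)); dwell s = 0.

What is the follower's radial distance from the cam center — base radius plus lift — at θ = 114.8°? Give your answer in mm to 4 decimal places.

seg 1 [0°–112.1°] dwell: s stays 0.0000
seg 2 [112.1°–133.4°] cycloidal, h=16: θ=114.8° here. β=2.7, B=21.3. 16·(0.1268 − sin(2π·0.1268)/(2π)) = 0.2077 → s = 0.2077
radial distance = base radius + s = 40 + 0.2077 = 40.2077

40.2077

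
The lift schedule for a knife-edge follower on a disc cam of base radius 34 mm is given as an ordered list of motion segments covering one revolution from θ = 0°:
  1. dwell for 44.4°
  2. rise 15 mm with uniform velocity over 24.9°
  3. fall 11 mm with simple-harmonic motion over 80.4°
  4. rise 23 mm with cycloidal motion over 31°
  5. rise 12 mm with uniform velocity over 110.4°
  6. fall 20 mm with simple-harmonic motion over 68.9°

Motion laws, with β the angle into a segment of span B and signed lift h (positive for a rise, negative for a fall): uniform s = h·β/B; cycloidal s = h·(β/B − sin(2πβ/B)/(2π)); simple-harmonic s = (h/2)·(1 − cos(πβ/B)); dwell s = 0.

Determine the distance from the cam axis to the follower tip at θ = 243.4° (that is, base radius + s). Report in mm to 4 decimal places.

seg 1 [0°–44.4°] dwell: s stays 0.0000
seg 2 [44.4°–69.3°] uniform, h=15: full span → s += 15 → s = 15.0000
seg 3 [69.3°–149.7°] simple-harmonic, h=-11: full span → s += -11 → s = 4.0000
seg 4 [149.7°–180.7°] cycloidal, h=23: full span → s += 23 → s = 27.0000
seg 5 [180.7°–291.1°] uniform, h=12: θ=243.4° here. β=62.7, B=110.4. 12·62.7/110.4 = 6.8152 → s = 33.8152
radial distance = base radius + s = 34 + 33.8152 = 67.8152

67.8152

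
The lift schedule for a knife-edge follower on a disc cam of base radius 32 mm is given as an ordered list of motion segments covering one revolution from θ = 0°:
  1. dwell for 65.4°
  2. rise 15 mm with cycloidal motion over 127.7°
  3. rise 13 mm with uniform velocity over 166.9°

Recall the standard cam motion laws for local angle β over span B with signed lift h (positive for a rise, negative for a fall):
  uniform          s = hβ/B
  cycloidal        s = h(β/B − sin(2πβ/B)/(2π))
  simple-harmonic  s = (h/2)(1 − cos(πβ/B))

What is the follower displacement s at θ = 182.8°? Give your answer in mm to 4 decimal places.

seg 1 [0°–65.4°] dwell: s stays 0.0000
seg 2 [65.4°–193.1°] cycloidal, h=15: θ=182.8° here. β=117.4, B=127.7. 15·(0.9193 − sin(2π·0.9193)/(2π)) = 14.9489 → s = 14.9489

14.9489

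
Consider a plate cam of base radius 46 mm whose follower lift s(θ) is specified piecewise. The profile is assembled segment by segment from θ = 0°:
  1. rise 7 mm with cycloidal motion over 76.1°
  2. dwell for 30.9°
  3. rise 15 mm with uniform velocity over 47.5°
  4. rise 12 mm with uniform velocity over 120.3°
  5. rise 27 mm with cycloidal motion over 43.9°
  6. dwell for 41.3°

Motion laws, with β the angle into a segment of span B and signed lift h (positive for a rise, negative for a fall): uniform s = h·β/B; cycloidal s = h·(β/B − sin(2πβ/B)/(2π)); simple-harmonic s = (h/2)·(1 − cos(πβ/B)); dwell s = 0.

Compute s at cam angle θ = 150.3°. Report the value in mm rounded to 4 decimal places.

seg 1 [0°–76.1°] cycloidal, h=7: full span → s += 7 → s = 7.0000
seg 2 [76.1°–107°] dwell: s stays 7.0000
seg 3 [107°–154.5°] uniform, h=15: θ=150.3° here. β=43.3, B=47.5. 15·43.3/47.5 = 13.6737 → s = 20.6737

20.6737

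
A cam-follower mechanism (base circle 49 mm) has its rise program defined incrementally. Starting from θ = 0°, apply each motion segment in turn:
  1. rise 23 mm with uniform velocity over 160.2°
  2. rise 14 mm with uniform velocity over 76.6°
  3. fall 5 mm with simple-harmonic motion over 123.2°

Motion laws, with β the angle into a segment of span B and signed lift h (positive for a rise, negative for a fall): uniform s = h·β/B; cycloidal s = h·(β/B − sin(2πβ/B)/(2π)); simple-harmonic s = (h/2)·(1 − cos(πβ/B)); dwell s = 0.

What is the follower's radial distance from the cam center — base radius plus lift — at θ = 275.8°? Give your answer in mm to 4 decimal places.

seg 1 [0°–160.2°] uniform, h=23: full span → s += 23 → s = 23.0000
seg 2 [160.2°–236.8°] uniform, h=14: full span → s += 14 → s = 37.0000
seg 3 [236.8°–360°] simple-harmonic, h=-5: θ=275.8° here. β=39, B=123.2. -5/2·(1 − cos(π·0.3166)) = -1.1377 → s = 35.8623
radial distance = base radius + s = 49 + 35.8623 = 84.8623

84.8623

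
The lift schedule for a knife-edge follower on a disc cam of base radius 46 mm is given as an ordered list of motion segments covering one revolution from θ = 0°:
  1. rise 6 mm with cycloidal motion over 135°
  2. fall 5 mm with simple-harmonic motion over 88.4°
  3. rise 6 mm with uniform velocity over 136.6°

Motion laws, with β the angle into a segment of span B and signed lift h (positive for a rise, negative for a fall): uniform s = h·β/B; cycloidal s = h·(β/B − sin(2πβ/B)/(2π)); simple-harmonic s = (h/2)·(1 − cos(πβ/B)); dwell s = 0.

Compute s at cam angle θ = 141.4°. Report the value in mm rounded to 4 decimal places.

seg 1 [0°–135°] cycloidal, h=6: full span → s += 6 → s = 6.0000
seg 2 [135°–223.4°] simple-harmonic, h=-5: θ=141.4° here. β=6.4, B=88.4. -5/2·(1 − cos(π·0.0724)) = -0.0644 → s = 5.9356

5.9356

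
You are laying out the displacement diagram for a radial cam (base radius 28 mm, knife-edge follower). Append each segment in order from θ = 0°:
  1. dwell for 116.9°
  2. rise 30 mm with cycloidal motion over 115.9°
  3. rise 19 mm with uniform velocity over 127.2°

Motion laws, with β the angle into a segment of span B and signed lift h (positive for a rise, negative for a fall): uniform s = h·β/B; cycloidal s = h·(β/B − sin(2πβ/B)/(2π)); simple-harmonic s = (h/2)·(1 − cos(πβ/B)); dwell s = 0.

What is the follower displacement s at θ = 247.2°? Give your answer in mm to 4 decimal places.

seg 1 [0°–116.9°] dwell: s stays 0.0000
seg 2 [116.9°–232.8°] cycloidal, h=30: full span → s += 30 → s = 30.0000
seg 3 [232.8°–360°] uniform, h=19: θ=247.2° here. β=14.4, B=127.2. 19·14.4/127.2 = 2.1509 → s = 32.1509

32.1509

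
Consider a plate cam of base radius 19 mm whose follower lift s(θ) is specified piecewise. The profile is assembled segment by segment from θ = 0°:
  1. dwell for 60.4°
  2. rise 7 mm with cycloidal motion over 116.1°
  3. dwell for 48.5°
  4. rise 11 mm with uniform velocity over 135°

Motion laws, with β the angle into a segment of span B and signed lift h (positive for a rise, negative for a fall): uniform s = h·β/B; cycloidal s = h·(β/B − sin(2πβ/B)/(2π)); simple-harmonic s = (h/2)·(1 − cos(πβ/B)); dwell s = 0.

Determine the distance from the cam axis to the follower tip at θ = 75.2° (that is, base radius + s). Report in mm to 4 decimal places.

seg 1 [0°–60.4°] dwell: s stays 0.0000
seg 2 [60.4°–176.5°] cycloidal, h=7: θ=75.2° here. β=14.8, B=116.1. 7·(0.1275 − sin(2π·0.1275)/(2π)) = 0.0924 → s = 0.0924
radial distance = base radius + s = 19 + 0.0924 = 19.0924

19.0924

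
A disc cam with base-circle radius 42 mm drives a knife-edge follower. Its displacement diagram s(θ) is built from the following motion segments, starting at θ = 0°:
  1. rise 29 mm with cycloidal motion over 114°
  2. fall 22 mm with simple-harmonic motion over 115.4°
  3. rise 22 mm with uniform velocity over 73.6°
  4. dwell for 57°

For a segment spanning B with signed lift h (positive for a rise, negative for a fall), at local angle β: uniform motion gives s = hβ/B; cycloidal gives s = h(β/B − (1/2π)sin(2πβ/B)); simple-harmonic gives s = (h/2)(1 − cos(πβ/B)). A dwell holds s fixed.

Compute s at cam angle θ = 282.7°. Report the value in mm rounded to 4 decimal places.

seg 1 [0°–114°] cycloidal, h=29: full span → s += 29 → s = 29.0000
seg 2 [114°–229.4°] simple-harmonic, h=-22: full span → s += -22 → s = 7.0000
seg 3 [229.4°–303°] uniform, h=22: θ=282.7° here. β=53.3, B=73.6. 22·53.3/73.6 = 15.9321 → s = 22.9321

22.9321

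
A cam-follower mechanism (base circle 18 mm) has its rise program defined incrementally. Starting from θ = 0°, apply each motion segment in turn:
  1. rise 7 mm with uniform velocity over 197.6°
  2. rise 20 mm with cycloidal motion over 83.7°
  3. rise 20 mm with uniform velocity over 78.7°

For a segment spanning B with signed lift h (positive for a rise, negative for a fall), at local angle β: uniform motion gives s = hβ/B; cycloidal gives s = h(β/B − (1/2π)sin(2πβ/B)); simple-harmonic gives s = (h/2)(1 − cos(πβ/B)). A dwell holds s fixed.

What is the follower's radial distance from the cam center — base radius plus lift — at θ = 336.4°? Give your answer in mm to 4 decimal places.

seg 1 [0°–197.6°] uniform, h=7: full span → s += 7 → s = 7.0000
seg 2 [197.6°–281.3°] cycloidal, h=20: full span → s += 20 → s = 27.0000
seg 3 [281.3°–360°] uniform, h=20: θ=336.4° here. β=55.1, B=78.7. 20·55.1/78.7 = 14.0025 → s = 41.0025
radial distance = base radius + s = 18 + 41.0025 = 59.0025

59.0025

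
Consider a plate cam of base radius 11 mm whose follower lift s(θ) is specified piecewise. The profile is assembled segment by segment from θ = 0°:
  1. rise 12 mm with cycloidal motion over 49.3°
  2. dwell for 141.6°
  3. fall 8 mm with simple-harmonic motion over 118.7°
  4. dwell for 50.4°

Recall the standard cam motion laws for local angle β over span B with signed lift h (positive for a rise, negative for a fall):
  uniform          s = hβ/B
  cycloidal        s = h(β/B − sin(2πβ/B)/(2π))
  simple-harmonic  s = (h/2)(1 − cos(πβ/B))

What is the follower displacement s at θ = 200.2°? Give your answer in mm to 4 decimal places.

seg 1 [0°–49.3°] cycloidal, h=12: full span → s += 12 → s = 12.0000
seg 2 [49.3°–190.9°] dwell: s stays 12.0000
seg 3 [190.9°–309.6°] simple-harmonic, h=-8: θ=200.2° here. β=9.3, B=118.7. -8/2·(1 − cos(π·0.0783)) = -0.1206 → s = 11.8794

11.8794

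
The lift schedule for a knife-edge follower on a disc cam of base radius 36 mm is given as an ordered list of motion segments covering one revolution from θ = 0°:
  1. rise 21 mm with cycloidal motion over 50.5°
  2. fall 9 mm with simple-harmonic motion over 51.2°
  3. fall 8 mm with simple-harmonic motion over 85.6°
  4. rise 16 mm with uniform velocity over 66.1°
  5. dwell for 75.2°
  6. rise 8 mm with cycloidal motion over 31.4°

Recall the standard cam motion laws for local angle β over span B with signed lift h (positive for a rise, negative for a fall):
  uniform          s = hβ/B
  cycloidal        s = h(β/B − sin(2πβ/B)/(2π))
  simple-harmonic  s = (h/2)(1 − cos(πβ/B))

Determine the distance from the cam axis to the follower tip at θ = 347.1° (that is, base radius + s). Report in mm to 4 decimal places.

seg 1 [0°–50.5°] cycloidal, h=21: full span → s += 21 → s = 21.0000
seg 2 [50.5°–101.7°] simple-harmonic, h=-9: full span → s += -9 → s = 12.0000
seg 3 [101.7°–187.3°] simple-harmonic, h=-8: full span → s += -8 → s = 4.0000
seg 4 [187.3°–253.4°] uniform, h=16: full span → s += 16 → s = 20.0000
seg 5 [253.4°–328.6°] dwell: s stays 20.0000
seg 6 [328.6°–360°] cycloidal, h=8: θ=347.1° here. β=18.5, B=31.4. 8·(0.5892 − sin(2π·0.5892)/(2π)) = 5.3900 → s = 25.3900
radial distance = base radius + s = 36 + 25.3900 = 61.3900

61.3900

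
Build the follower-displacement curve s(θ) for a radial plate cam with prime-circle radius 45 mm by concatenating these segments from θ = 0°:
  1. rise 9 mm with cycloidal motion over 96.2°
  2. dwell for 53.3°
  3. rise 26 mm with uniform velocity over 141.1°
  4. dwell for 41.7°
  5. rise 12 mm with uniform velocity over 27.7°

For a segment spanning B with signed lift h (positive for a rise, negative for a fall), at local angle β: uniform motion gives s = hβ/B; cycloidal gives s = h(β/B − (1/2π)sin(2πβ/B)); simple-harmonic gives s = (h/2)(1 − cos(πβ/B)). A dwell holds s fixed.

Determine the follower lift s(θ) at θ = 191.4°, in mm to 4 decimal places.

seg 1 [0°–96.2°] cycloidal, h=9: full span → s += 9 → s = 9.0000
seg 2 [96.2°–149.5°] dwell: s stays 9.0000
seg 3 [149.5°–290.6°] uniform, h=26: θ=191.4° here. β=41.9, B=141.1. 26·41.9/141.1 = 7.7208 → s = 16.7208

16.7208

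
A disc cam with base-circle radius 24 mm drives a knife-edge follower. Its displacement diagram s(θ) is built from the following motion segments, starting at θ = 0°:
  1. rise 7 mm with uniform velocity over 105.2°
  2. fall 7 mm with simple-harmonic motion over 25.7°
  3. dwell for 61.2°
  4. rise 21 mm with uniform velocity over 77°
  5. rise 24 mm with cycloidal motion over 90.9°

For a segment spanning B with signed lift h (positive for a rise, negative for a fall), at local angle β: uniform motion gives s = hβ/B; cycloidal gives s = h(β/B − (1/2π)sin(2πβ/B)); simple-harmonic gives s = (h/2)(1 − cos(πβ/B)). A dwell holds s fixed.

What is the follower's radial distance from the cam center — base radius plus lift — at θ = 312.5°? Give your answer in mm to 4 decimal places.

seg 1 [0°–105.2°] uniform, h=7: full span → s += 7 → s = 7.0000
seg 2 [105.2°–130.9°] simple-harmonic, h=-7: full span → s += -7 → s = 0.0000
seg 3 [130.9°–192.1°] dwell: s stays 0.0000
seg 4 [192.1°–269.1°] uniform, h=21: full span → s += 21 → s = 21.0000
seg 5 [269.1°–360°] cycloidal, h=24: θ=312.5° here. β=43.4, B=90.9. 24·(0.4774 − sin(2π·0.4774)/(2π)) = 10.9193 → s = 31.9193
radial distance = base radius + s = 24 + 31.9193 = 55.9193

55.9193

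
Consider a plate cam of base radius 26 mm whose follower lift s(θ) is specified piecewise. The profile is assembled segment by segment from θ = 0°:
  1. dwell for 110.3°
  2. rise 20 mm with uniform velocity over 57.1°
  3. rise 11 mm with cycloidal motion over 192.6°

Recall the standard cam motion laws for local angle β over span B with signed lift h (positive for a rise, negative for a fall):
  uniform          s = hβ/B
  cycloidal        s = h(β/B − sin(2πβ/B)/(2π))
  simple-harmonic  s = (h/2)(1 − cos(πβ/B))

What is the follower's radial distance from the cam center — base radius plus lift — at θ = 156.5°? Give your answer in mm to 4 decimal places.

seg 1 [0°–110.3°] dwell: s stays 0.0000
seg 2 [110.3°–167.4°] uniform, h=20: θ=156.5° here. β=46.2, B=57.1. 20·46.2/57.1 = 16.1821 → s = 16.1821
radial distance = base radius + s = 26 + 16.1821 = 42.1821

42.1821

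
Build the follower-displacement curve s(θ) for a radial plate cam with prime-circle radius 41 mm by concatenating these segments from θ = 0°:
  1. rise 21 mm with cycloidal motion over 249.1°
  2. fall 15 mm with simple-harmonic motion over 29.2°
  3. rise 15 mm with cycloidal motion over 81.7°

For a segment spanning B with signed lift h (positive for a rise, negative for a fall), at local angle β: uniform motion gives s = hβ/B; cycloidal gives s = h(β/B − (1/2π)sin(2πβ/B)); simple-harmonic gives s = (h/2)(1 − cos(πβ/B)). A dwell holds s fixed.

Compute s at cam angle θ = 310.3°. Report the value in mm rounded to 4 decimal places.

seg 1 [0°–249.1°] cycloidal, h=21: full span → s += 21 → s = 21.0000
seg 2 [249.1°–278.3°] simple-harmonic, h=-15: full span → s += -15 → s = 6.0000
seg 3 [278.3°–360°] cycloidal, h=15: θ=310.3° here. β=32, B=81.7. 15·(0.3917 − sin(2π·0.3917)/(2π)) = 4.3729 → s = 10.3729

10.3729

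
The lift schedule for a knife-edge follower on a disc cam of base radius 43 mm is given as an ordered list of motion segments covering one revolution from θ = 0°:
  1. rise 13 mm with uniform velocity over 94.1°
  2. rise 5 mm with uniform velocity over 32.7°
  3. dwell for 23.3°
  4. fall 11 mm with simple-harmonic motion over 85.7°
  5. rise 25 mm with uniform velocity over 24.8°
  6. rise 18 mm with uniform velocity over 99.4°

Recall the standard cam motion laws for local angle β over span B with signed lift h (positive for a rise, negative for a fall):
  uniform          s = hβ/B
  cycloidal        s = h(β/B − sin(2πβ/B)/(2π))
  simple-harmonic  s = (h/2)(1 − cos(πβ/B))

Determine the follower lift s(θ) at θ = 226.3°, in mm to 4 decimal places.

seg 1 [0°–94.1°] uniform, h=13: full span → s += 13 → s = 13.0000
seg 2 [94.1°–126.8°] uniform, h=5: full span → s += 5 → s = 18.0000
seg 3 [126.8°–150.1°] dwell: s stays 18.0000
seg 4 [150.1°–235.8°] simple-harmonic, h=-11: θ=226.3° here. β=76.2, B=85.7. -11/2·(1 − cos(π·0.8891)) = -10.6698 → s = 7.3302

7.3302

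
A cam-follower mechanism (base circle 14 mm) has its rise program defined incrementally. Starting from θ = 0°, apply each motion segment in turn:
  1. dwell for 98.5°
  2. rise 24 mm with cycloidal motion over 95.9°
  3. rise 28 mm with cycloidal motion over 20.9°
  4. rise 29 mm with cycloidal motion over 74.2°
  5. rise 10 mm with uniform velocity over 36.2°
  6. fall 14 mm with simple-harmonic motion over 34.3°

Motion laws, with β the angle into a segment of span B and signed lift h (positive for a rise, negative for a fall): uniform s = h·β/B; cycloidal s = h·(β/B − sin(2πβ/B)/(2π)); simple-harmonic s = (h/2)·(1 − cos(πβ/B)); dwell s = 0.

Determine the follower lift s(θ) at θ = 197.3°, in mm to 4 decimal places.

seg 1 [0°–98.5°] dwell: s stays 0.0000
seg 2 [98.5°–194.4°] cycloidal, h=24: full span → s += 24 → s = 24.0000
seg 3 [194.4°–215.3°] cycloidal, h=28: θ=197.3° here. β=2.9, B=20.9. 28·(0.1388 − sin(2π·0.1388)/(2π)) = 0.4738 → s = 24.4738

24.4738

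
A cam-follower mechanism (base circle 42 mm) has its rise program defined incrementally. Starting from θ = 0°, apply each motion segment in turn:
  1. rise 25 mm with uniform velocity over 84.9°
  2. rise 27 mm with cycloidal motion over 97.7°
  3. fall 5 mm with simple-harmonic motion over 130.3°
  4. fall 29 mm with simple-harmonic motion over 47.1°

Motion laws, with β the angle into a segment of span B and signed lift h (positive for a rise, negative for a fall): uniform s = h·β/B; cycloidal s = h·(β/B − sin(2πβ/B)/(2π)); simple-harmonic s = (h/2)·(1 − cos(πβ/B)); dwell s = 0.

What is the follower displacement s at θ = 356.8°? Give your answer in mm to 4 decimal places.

seg 1 [0°–84.9°] uniform, h=25: full span → s += 25 → s = 25.0000
seg 2 [84.9°–182.6°] cycloidal, h=27: full span → s += 27 → s = 52.0000
seg 3 [182.6°–312.9°] simple-harmonic, h=-5: full span → s += -5 → s = 47.0000
seg 4 [312.9°–360°] simple-harmonic, h=-29: θ=356.8° here. β=43.9, B=47.1. -29/2·(1 − cos(π·0.9321)) = -28.6710 → s = 18.3290

18.3290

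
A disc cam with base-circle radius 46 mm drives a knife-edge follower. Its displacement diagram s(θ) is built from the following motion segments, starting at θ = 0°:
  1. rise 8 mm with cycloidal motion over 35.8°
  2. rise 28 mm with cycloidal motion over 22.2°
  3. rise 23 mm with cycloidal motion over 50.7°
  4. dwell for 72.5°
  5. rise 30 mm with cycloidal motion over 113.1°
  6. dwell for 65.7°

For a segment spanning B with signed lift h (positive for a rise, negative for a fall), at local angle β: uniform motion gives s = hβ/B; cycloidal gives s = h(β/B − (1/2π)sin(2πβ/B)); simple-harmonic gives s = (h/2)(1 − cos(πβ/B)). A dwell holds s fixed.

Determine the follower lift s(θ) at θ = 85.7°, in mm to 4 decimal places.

seg 1 [0°–35.8°] cycloidal, h=8: full span → s += 8 → s = 8.0000
seg 2 [35.8°–58°] cycloidal, h=28: full span → s += 28 → s = 36.0000
seg 3 [58°–108.7°] cycloidal, h=23: θ=85.7° here. β=27.7, B=50.7. 23·(0.5464 − sin(2π·0.5464)/(2π)) = 13.6171 → s = 49.6171

49.6171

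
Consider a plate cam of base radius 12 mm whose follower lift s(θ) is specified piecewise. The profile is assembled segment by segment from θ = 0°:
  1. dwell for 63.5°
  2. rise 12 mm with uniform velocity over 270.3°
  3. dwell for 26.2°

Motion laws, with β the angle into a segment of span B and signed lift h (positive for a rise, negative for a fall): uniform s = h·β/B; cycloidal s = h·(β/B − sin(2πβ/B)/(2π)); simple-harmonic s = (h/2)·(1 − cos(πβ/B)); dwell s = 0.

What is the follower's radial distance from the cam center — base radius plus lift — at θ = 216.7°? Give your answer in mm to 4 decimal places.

seg 1 [0°–63.5°] dwell: s stays 0.0000
seg 2 [63.5°–333.8°] uniform, h=12: θ=216.7° here. β=153.2, B=270.3. 12·153.2/270.3 = 6.8013 → s = 6.8013
radial distance = base radius + s = 12 + 6.8013 = 18.8013

18.8013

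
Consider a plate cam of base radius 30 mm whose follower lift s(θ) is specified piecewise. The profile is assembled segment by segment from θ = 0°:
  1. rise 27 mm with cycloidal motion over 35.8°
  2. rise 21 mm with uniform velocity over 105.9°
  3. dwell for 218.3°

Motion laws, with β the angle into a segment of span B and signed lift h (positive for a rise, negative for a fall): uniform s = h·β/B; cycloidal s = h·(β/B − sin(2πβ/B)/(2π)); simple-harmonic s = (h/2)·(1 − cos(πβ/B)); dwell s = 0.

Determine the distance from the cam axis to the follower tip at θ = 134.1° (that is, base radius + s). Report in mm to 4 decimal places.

seg 1 [0°–35.8°] cycloidal, h=27: full span → s += 27 → s = 27.0000
seg 2 [35.8°–141.7°] uniform, h=21: θ=134.1° here. β=98.3, B=105.9. 21·98.3/105.9 = 19.4929 → s = 46.4929
radial distance = base radius + s = 30 + 46.4929 = 76.4929

76.4929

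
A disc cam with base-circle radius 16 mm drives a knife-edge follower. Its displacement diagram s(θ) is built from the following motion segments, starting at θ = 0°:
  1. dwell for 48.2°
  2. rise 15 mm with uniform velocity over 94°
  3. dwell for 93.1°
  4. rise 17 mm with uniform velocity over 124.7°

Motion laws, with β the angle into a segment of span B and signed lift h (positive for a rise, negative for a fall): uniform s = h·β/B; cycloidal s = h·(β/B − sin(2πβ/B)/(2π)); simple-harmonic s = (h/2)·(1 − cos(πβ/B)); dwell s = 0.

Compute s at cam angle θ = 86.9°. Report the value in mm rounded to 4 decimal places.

seg 1 [0°–48.2°] dwell: s stays 0.0000
seg 2 [48.2°–142.2°] uniform, h=15: θ=86.9° here. β=38.7, B=94. 15·38.7/94 = 6.1755 → s = 6.1755

6.1755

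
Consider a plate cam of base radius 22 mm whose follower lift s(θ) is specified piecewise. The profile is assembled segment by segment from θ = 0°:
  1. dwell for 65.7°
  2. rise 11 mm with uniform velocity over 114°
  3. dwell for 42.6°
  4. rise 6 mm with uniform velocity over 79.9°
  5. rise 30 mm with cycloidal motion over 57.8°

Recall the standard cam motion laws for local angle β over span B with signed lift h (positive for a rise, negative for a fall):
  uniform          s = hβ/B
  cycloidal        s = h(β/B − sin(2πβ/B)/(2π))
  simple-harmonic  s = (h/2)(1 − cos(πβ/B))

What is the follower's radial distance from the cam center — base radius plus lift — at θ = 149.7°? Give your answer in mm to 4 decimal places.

seg 1 [0°–65.7°] dwell: s stays 0.0000
seg 2 [65.7°–179.7°] uniform, h=11: θ=149.7° here. β=84, B=114. 11·84/114 = 8.1053 → s = 8.1053
radial distance = base radius + s = 22 + 8.1053 = 30.1053

30.1053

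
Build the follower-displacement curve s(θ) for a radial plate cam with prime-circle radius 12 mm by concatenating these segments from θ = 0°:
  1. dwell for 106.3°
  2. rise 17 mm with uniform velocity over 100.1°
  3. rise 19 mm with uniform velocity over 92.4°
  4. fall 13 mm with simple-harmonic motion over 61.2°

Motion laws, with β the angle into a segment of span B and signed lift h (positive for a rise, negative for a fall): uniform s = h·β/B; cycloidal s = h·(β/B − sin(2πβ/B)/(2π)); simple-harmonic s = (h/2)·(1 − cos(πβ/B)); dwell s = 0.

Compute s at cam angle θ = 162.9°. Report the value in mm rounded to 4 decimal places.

seg 1 [0°–106.3°] dwell: s stays 0.0000
seg 2 [106.3°–206.4°] uniform, h=17: θ=162.9° here. β=56.6, B=100.1. 17·56.6/100.1 = 9.6124 → s = 9.6124

9.6124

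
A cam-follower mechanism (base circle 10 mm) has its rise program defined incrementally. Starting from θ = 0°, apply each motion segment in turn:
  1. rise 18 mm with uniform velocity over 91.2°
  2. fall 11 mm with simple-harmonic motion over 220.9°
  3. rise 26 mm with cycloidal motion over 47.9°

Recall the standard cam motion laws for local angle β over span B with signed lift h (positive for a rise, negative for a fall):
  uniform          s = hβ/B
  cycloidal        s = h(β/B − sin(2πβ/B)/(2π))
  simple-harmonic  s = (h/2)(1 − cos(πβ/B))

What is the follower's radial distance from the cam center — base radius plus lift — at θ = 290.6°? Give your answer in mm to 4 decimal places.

seg 1 [0°–91.2°] uniform, h=18: full span → s += 18 → s = 18.0000
seg 2 [91.2°–312.1°] simple-harmonic, h=-11: θ=290.6° here. β=199.4, B=220.9. -11/2·(1 − cos(π·0.9027)) = -10.7449 → s = 7.2551
radial distance = base radius + s = 10 + 7.2551 = 17.2551

17.2551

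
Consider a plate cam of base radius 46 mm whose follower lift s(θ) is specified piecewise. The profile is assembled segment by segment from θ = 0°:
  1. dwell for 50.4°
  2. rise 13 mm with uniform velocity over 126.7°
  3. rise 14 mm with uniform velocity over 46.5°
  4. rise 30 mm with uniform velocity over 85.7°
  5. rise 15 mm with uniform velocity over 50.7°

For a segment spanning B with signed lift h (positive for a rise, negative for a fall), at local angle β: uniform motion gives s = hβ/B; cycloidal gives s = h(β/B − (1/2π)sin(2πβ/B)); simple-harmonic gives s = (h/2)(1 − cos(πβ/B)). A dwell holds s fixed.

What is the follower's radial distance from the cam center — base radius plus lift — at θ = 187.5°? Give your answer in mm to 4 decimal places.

seg 1 [0°–50.4°] dwell: s stays 0.0000
seg 2 [50.4°–177.1°] uniform, h=13: full span → s += 13 → s = 13.0000
seg 3 [177.1°–223.6°] uniform, h=14: θ=187.5° here. β=10.4, B=46.5. 14·10.4/46.5 = 3.1312 → s = 16.1312
radial distance = base radius + s = 46 + 16.1312 = 62.1312

62.1312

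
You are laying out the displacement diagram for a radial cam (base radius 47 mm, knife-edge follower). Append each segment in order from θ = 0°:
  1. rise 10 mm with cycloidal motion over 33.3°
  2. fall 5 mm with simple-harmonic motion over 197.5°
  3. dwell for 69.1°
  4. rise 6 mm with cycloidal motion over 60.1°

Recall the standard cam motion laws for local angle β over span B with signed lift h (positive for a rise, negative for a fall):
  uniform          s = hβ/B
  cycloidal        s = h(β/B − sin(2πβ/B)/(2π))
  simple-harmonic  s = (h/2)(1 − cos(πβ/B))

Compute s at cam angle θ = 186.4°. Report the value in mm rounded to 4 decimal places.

seg 1 [0°–33.3°] cycloidal, h=10: full span → s += 10 → s = 10.0000
seg 2 [33.3°–230.8°] simple-harmonic, h=-5: θ=186.4° here. β=153.1, B=197.5. -5/2·(1 − cos(π·0.7752)) = -4.4020 → s = 5.5980

5.5980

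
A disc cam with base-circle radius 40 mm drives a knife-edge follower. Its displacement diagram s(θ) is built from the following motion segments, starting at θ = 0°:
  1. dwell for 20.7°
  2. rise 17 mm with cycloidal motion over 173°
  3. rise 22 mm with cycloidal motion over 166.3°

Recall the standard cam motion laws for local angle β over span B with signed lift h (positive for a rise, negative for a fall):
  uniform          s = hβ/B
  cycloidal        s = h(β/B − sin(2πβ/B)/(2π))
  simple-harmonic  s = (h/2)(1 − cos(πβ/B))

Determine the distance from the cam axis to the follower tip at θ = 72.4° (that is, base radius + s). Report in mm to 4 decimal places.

seg 1 [0°–20.7°] dwell: s stays 0.0000
seg 2 [20.7°–193.7°] cycloidal, h=17: θ=72.4° here. β=51.7, B=173. 17·(0.2988 − sin(2π·0.2988)/(2π)) = 2.5011 → s = 2.5011
radial distance = base radius + s = 40 + 2.5011 = 42.5011

42.5011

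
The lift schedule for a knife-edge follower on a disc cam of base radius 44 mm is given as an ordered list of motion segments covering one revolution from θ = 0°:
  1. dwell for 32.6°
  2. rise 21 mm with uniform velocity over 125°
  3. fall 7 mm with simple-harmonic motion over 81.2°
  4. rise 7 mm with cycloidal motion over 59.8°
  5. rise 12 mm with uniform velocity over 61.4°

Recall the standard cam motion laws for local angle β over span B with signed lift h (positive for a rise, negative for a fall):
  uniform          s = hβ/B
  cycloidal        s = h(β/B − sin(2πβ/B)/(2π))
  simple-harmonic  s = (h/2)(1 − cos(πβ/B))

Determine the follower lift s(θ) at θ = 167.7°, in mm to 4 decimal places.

seg 1 [0°–32.6°] dwell: s stays 0.0000
seg 2 [32.6°–157.6°] uniform, h=21: full span → s += 21 → s = 21.0000
seg 3 [157.6°–238.8°] simple-harmonic, h=-7: θ=167.7° here. β=10.1, B=81.2. -7/2·(1 − cos(π·0.1244)) = -0.2638 → s = 20.7362

20.7362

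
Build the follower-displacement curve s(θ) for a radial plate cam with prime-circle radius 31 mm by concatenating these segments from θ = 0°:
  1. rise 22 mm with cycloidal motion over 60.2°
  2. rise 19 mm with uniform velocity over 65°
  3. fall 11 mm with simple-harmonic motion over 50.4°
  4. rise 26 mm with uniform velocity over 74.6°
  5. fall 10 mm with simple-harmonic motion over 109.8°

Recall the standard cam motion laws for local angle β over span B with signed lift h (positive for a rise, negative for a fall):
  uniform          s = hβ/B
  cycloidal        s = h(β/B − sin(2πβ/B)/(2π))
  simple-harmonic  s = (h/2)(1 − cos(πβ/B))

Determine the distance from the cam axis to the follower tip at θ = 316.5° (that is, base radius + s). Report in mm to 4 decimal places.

seg 1 [0°–60.2°] cycloidal, h=22: full span → s += 22 → s = 22.0000
seg 2 [60.2°–125.2°] uniform, h=19: full span → s += 19 → s = 41.0000
seg 3 [125.2°–175.6°] simple-harmonic, h=-11: full span → s += -11 → s = 30.0000
seg 4 [175.6°–250.2°] uniform, h=26: full span → s += 26 → s = 56.0000
seg 5 [250.2°–360°] simple-harmonic, h=-10: θ=316.5° here. β=66.3, B=109.8. -10/2·(1 − cos(π·0.6038)) = -6.6021 → s = 49.3979
radial distance = base radius + s = 31 + 49.3979 = 80.3979

80.3979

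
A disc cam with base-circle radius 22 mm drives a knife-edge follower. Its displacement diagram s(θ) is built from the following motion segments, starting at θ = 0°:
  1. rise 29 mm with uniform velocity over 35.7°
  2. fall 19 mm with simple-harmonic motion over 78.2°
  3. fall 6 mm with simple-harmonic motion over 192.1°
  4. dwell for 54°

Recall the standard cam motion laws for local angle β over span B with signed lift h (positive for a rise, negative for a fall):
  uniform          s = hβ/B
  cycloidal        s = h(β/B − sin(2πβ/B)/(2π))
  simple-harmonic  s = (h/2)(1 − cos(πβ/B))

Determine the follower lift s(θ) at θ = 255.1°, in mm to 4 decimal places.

seg 1 [0°–35.7°] uniform, h=29: full span → s += 29 → s = 29.0000
seg 2 [35.7°–113.9°] simple-harmonic, h=-19: full span → s += -19 → s = 10.0000
seg 3 [113.9°–306°] simple-harmonic, h=-6: θ=255.1° here. β=141.2, B=192.1. -6/2·(1 − cos(π·0.7350)) = -5.0193 → s = 4.9807

4.9807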